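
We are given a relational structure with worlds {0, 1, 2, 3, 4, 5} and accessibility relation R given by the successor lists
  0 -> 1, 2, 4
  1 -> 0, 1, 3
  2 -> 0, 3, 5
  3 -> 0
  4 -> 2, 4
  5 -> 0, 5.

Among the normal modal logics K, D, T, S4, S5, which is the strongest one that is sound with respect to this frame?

D

Serial (axiom D): yes — every world has a successor (e.g. 0 R 1).
Reflexive (axiom T): no — 0 is not related to itself.
Transitive (axiom 4): no — 0 R 1 and 1 R 3, but not 0 R 3.
Euclidean (axiom 5): no — 0 R 1 and 0 R 2, but not 1 R 2.
So F validates K, D; T would additionally require R to be reflexive. The strongest is D.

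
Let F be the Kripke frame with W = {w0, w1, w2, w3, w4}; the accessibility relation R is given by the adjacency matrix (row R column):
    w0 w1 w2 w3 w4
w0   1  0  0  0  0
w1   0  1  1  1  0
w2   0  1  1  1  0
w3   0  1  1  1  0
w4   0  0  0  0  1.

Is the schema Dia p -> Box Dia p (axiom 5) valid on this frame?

Yes

The schema 5 characterises exactly the Euclidean frames.
Euclidean: yes — any two successors of a common world are R-related.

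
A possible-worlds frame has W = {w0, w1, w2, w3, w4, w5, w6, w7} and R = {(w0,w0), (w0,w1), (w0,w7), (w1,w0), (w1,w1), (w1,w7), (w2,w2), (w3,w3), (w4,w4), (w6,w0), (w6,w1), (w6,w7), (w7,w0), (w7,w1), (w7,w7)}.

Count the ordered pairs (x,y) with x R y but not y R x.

3

Enumerating: (w6,w0), (w6,w1), (w6,w7).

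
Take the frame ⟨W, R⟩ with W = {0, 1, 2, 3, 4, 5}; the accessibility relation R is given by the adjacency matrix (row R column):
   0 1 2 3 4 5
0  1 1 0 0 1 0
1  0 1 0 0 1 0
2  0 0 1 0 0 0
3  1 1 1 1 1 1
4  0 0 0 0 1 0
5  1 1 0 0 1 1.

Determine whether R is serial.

Yes

Serial: yes — every world has a successor (e.g. 0 R 0).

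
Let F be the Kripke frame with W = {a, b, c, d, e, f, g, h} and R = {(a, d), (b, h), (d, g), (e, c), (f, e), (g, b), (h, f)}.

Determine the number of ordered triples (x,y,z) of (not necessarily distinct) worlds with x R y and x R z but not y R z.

7

Enumerating: (a,d,d), (b,h,h), (d,g,g), (e,c,c), (f,e,e), (g,b,b), (h,f,f).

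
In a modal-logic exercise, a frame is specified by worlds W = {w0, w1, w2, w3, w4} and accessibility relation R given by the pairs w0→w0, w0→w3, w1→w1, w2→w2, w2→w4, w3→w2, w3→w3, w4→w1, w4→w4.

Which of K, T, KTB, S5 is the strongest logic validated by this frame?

T

Reflexive (axiom T): yes — every world is R-related to itself.
Symmetric (axiom B): no — w0 R w3 but not w3 R w0.
Euclidean (axiom 5): no — w0 R w3 and w0 R w0, but not w3 R w0.
So F validates K, T; KTB would additionally require R to be symmetric. The strongest is T.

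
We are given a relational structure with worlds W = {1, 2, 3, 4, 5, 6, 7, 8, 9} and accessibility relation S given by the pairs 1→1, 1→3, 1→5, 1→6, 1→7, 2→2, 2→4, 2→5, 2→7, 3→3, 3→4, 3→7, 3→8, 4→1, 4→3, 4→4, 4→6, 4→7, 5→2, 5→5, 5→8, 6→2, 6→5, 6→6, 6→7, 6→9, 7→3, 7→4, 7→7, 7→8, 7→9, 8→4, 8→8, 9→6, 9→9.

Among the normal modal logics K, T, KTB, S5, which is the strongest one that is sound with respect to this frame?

Reflexive (axiom T): yes — every world is S-related to itself.
Symmetric (axiom B): no — 1 S 3 but not 3 S 1.
Euclidean (axiom 5): no — 1 S 3 and 1 S 5, but not 3 S 5.
So F validates K, T; KTB would additionally require S to be symmetric. The strongest is T.

T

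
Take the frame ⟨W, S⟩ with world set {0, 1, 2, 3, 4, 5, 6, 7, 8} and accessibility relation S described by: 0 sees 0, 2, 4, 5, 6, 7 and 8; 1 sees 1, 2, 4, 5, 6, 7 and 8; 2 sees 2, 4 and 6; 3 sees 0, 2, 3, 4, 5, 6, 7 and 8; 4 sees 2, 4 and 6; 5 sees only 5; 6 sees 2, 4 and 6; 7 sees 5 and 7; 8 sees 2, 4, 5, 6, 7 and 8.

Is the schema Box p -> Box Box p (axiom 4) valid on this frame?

The schema 4 characterises exactly the transitive frames.
Transitive: yes — every two-step S-path is closed by a direct edge.

Yes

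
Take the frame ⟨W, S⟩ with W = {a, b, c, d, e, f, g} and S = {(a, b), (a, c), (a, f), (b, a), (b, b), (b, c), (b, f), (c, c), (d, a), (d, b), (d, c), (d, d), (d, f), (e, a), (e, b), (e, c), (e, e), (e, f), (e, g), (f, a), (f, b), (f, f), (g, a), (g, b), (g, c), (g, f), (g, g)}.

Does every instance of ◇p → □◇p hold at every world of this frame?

No

Axiom 5 corresponds to the accessibility relation being Euclidean.
Euclidean: no — a S c and a S b, but not c S b.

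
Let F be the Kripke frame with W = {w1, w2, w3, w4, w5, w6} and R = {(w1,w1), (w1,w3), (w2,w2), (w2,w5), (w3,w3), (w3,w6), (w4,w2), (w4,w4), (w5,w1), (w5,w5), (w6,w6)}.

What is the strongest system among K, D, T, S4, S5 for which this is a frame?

T

Serial (axiom D): yes — every world has a successor (e.g. w1 R w1).
Reflexive (axiom T): yes — every world is R-related to itself.
Transitive (axiom 4): no — w1 R w3 and w3 R w6, but not w1 R w6.
Euclidean (axiom 5): no — w1 R w3 and w1 R w1, but not w3 R w1.
So F validates K, D, T; S4 would additionally require R to be transitive. The strongest is T.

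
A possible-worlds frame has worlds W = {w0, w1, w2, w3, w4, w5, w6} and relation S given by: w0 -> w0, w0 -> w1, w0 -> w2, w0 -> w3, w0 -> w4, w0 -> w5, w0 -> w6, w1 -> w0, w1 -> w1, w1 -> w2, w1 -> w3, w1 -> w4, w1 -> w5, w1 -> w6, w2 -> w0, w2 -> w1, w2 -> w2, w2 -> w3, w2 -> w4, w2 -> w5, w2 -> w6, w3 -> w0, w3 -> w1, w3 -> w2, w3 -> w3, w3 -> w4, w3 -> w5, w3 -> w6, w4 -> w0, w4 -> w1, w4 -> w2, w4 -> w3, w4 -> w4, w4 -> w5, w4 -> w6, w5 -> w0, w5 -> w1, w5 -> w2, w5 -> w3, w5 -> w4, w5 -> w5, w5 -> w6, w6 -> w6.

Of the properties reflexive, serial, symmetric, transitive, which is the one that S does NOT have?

symmetric

Reflexive: yes — every world is S-related to itself.
Serial: yes — every world has a successor (e.g. w0 S w0).
Symmetric: no — w0 S w6 but not w6 S w0.
Transitive: yes — every two-step S-path is closed by a direct edge.
Only symmetric fails.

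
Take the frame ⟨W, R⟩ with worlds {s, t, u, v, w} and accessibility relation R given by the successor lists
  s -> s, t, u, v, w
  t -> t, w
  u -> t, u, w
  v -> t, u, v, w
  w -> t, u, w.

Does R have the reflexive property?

Yes

Reflexive: yes — every world is R-related to itself.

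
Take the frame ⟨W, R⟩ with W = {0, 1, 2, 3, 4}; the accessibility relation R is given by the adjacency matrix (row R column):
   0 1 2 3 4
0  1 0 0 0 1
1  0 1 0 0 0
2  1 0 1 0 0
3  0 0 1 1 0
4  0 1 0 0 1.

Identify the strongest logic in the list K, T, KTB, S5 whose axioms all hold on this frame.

Reflexive (axiom T): yes — every world is R-related to itself.
Symmetric (axiom B): no — 0 R 4 but not 4 R 0.
Euclidean (axiom 5): no — 0 R 4 and 0 R 0, but not 4 R 0.
So F validates K, T; KTB would additionally require R to be symmetric. The strongest is T.

T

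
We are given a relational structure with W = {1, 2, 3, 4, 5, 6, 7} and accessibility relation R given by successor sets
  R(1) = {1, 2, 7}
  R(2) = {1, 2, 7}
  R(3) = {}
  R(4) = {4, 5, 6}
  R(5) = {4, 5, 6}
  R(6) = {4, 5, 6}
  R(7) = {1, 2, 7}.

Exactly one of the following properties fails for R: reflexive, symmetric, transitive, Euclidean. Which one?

reflexive

Reflexive: no — 3 is not related to itself.
Symmetric: yes — every pair in R has its reverse in R.
Transitive: yes — every two-step R-path is closed by a direct edge.
Euclidean: yes — any two successors of a common world are R-related.
Only reflexive fails.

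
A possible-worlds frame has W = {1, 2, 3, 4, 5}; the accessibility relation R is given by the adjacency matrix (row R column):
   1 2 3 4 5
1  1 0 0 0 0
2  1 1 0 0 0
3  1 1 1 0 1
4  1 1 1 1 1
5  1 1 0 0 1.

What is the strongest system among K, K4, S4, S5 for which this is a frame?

Transitive (axiom 4): yes — every two-step R-path is closed by a direct edge.
Reflexive (axiom T): yes — every world is R-related to itself.
Euclidean (axiom 5): no — 3 R 1 and 3 R 2, but not 1 R 2.
So F validates K, K4, S4; S5 would additionally require R to be Euclidean. The strongest is S4.

S4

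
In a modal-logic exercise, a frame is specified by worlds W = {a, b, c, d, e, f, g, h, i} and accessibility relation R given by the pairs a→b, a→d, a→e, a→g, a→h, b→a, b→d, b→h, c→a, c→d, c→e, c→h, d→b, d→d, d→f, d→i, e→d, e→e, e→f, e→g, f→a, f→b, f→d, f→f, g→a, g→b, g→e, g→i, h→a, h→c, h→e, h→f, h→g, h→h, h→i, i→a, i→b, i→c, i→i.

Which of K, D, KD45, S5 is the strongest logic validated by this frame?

Serial (axiom D): yes — every world has a successor (e.g. a R b).
Euclidean (axiom 5): no — a R b and a R e, but not b R e.
Transitive (axiom 4): no — a R d and d R f, but not a R f.
Reflexive (axiom T): no — a is not related to itself.
So F validates K, D; KD45 would additionally require R to be Euclidean and transitive. The strongest is D.

D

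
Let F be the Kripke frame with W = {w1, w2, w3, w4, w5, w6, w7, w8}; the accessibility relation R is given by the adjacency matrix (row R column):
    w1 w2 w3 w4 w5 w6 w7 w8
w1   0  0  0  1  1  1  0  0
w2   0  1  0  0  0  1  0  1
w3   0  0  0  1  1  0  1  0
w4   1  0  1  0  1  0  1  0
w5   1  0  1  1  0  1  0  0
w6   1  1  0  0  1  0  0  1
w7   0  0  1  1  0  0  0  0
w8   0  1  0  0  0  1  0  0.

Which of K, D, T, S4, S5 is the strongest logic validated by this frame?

D

Serial (axiom D): yes — every world has a successor (e.g. w1 R w4).
Reflexive (axiom T): no — w1 is not related to itself.
Transitive (axiom 4): no — w1 R w4 and w4 R w3, but not w1 R w3.
Euclidean (axiom 5): no — w1 R w4 and w1 R w6, but not w4 R w6.
So F validates K, D; T would additionally require R to be reflexive. The strongest is D.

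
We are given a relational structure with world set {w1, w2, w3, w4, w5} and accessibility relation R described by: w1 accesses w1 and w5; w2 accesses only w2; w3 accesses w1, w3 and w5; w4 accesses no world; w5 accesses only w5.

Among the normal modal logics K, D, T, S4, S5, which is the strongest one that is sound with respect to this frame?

K

Serial (axiom D): no — w4 has no R-successor.
Reflexive (axiom T): no — w4 is not related to itself.
Transitive (axiom 4): yes — every two-step R-path is closed by a direct edge.
Euclidean (axiom 5): no — w3 R w5 and w3 R w1, but not w5 R w1.
So F validates K; D would additionally require R to be serial. The strongest is K.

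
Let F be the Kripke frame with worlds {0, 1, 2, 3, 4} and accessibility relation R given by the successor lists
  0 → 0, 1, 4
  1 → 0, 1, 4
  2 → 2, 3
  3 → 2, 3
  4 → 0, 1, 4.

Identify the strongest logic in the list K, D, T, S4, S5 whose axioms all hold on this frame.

Serial (axiom D): yes — every world has a successor (e.g. 0 R 0).
Reflexive (axiom T): yes — every world is R-related to itself.
Transitive (axiom 4): yes — every two-step R-path is closed by a direct edge.
Euclidean (axiom 5): yes — any two successors of a common world are R-related.
So F validates K, D, T, S4, S5. The strongest is S5.

S5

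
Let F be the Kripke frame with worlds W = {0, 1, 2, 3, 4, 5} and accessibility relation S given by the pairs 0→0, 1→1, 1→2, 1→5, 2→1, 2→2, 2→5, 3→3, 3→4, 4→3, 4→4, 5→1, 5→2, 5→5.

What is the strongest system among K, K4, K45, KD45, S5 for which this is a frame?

S5

Transitive (axiom 4): yes — every two-step S-path is closed by a direct edge.
Euclidean (axiom 5): yes — any two successors of a common world are S-related.
Serial (axiom D): yes — every world has a successor (e.g. 0 S 0).
Reflexive (axiom T): yes — every world is S-related to itself.
So F validates K, K4, K45, KD45, S5. The strongest is S5.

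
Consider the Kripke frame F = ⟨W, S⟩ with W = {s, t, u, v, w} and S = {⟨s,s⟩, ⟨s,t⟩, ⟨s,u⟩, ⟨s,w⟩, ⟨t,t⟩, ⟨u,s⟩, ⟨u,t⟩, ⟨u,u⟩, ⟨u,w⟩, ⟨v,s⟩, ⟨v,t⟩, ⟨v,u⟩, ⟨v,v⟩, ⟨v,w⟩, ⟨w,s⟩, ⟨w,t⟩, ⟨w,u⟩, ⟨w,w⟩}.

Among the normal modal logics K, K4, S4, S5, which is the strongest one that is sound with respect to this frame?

Transitive (axiom 4): yes — every two-step S-path is closed by a direct edge.
Reflexive (axiom T): yes — every world is S-related to itself.
Euclidean (axiom 5): no — s S t and s S u, but not t S u.
So F validates K, K4, S4; S5 would additionally require S to be Euclidean. The strongest is S4.

S4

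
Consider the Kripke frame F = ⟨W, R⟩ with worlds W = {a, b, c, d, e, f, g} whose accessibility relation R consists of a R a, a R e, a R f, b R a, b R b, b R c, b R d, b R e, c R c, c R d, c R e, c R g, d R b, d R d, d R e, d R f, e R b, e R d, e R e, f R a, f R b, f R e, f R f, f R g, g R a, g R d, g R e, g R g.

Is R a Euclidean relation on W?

No

Euclidean: no — a R e and a R f, but not e R f.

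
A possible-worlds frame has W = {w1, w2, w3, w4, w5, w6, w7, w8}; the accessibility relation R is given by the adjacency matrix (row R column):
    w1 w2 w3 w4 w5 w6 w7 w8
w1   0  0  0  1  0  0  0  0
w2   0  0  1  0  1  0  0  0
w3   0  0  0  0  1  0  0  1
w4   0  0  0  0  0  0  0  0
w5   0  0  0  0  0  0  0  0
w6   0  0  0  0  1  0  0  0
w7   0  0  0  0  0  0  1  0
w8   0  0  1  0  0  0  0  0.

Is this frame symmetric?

No

Symmetric: no — w1 R w4 but not w4 R w1.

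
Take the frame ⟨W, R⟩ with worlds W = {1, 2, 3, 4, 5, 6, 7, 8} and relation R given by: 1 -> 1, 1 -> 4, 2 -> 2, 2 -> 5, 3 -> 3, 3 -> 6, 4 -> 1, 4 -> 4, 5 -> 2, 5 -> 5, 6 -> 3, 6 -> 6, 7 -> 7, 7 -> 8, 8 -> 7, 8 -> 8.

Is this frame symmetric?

Symmetric: yes — every pair in R has its reverse in R.

Yes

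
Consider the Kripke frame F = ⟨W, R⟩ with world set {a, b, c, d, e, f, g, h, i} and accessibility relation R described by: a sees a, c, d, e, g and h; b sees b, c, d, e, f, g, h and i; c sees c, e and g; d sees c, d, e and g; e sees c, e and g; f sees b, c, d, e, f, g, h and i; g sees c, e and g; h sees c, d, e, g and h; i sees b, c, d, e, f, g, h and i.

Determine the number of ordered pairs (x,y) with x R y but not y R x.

27

Enumerating: (a,c), (a,d), (a,e), (a,g), (a,h), (b,c), (b,d), (b,e), (b,g), (b,h), (d,c), (d,e), … and 15 more.
Total: 27.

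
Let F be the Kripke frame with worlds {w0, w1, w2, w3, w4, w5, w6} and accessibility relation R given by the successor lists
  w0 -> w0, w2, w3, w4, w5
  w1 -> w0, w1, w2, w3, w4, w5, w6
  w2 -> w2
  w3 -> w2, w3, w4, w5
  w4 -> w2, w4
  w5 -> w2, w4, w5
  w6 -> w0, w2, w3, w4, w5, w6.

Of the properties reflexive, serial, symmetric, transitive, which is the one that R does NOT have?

symmetric

Reflexive: yes — every world is R-related to itself.
Serial: yes — every world has a successor (e.g. w0 R w0).
Symmetric: no — w0 R w2 but not w2 R w0.
Transitive: yes — every two-step R-path is closed by a direct edge.
Only symmetric fails.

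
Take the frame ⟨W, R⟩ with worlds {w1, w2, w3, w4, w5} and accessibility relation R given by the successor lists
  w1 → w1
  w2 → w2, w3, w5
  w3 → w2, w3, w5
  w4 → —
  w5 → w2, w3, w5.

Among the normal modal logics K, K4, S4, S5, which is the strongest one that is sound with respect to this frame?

K4

Transitive (axiom 4): yes — every two-step R-path is closed by a direct edge.
Reflexive (axiom T): no — w4 is not related to itself.
Euclidean (axiom 5): yes — any two successors of a common world are R-related.
So F validates K, K4; S4 would additionally require R to be reflexive. The strongest is K4.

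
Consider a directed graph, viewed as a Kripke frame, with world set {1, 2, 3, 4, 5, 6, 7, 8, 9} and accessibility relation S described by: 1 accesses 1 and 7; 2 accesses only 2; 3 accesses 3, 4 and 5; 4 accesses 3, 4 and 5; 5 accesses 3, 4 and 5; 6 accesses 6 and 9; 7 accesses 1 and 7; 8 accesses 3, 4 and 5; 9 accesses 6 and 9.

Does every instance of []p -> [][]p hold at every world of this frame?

Yes

The schema 4 characterises exactly the transitive frames.
Transitive: yes — every two-step S-path is closed by a direct edge.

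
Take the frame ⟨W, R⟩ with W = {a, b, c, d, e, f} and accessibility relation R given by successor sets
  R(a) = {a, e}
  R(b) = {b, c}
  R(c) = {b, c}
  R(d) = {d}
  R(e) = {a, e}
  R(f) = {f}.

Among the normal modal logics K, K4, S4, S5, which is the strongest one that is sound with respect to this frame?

Transitive (axiom 4): yes — every two-step R-path is closed by a direct edge.
Reflexive (axiom T): yes — every world is R-related to itself.
Euclidean (axiom 5): yes — any two successors of a common world are R-related.
So F validates K, K4, S4, S5. The strongest is S5.

S5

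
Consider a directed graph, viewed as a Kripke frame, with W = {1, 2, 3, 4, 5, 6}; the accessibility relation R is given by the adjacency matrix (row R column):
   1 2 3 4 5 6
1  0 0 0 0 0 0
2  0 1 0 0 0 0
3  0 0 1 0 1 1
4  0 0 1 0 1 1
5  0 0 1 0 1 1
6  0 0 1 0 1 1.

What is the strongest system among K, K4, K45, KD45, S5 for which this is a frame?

K45

Transitive (axiom 4): yes — every two-step R-path is closed by a direct edge.
Euclidean (axiom 5): yes — any two successors of a common world are R-related.
Serial (axiom D): no — 1 has no R-successor.
Reflexive (axiom T): no — 1 is not related to itself.
So F validates K, K4, K45; KD45 would additionally require R to be serial. The strongest is K45.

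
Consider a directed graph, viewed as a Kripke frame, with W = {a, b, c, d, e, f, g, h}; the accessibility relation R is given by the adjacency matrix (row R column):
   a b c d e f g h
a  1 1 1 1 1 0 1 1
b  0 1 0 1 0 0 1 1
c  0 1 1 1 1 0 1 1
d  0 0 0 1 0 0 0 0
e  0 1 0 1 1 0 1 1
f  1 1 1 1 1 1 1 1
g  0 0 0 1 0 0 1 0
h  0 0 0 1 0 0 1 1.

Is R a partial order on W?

Yes

Reflexive: yes — every world is R-related to itself.
Transitive: yes — every two-step R-path is closed by a direct edge.
Antisymmetric: yes — no distinct pair is related both ways.
So R is a partial order.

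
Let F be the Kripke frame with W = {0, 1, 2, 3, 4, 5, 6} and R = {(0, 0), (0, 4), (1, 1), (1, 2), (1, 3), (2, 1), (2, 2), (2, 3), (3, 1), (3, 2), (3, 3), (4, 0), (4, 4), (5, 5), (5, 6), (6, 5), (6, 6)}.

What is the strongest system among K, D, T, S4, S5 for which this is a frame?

Serial (axiom D): yes — every world has a successor (e.g. 0 R 0).
Reflexive (axiom T): yes — every world is R-related to itself.
Transitive (axiom 4): yes — every two-step R-path is closed by a direct edge.
Euclidean (axiom 5): yes — any two successors of a common world are R-related.
So F validates K, D, T, S4, S5. The strongest is S5.

S5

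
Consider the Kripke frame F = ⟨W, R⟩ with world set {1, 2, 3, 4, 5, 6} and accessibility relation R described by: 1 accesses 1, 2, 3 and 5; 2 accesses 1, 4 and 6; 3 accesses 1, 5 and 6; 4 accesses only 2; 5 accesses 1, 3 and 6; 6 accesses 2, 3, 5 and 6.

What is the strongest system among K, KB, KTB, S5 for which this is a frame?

KB

Symmetric (axiom B): yes — every pair in R has its reverse in R.
Reflexive (axiom T): no — 2 is not related to itself.
Euclidean (axiom 5): no — 1 R 2 and 1 R 3, but not 2 R 3.
So F validates K, KB; KTB would additionally require R to be reflexive. The strongest is KB.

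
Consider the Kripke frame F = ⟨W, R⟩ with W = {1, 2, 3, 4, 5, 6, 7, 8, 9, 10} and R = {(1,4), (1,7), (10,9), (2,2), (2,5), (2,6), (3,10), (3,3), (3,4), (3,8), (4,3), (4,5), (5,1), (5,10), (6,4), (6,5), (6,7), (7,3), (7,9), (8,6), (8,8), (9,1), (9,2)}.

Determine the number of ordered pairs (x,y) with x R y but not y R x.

Enumerating: (1,4), (1,7), (10,9), (2,5), (2,6), (3,10), (3,8), (4,5), (5,1), (5,10), (6,4), (6,5), (6,7), (7,3), (7,9), (8,6), (9,1), (9,2).

18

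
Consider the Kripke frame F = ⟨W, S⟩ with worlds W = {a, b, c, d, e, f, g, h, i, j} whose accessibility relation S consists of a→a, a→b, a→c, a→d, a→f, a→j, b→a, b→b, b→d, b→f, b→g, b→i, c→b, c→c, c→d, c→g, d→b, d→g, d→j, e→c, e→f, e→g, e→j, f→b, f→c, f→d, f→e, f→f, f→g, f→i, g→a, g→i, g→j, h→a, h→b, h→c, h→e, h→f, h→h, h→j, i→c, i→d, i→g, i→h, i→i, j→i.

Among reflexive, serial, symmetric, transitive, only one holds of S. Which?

serial

Reflexive: no — d is not related to itself.
Serial: yes — every world has a successor (e.g. a S a).
Symmetric: no — a S c but not c S a.
Transitive: no — a S b and b S g, but not a S g.
Only serial holds.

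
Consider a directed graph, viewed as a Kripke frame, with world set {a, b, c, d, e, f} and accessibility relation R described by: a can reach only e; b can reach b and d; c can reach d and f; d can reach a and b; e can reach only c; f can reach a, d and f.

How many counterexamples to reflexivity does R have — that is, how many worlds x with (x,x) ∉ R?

Enumerating: a, c, d, e.

4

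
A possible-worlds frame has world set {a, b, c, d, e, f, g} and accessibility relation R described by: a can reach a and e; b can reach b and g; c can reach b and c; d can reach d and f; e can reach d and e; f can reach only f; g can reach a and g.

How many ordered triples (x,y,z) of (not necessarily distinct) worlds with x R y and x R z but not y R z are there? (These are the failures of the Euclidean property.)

6

Enumerating: (a,e,a), (b,g,b), (c,b,c), (d,f,d), (e,d,e), (g,a,g).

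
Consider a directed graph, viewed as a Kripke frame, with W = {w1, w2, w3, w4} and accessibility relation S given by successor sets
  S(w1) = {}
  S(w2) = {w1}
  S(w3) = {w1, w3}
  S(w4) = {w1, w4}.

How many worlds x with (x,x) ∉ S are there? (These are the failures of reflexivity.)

2

Enumerating: w1, w2.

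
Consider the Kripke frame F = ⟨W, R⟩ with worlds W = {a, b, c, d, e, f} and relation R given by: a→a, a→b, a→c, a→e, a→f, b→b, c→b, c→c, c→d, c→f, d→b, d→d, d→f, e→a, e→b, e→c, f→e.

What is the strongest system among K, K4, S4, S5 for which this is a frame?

Transitive (axiom 4): no — a R c and c R d, but not a R d.
Reflexive (axiom T): no — e is not related to itself.
Euclidean (axiom 5): no — a R b and a R c, but not b R c.
So F validates K; K4 would additionally require R to be transitive. The strongest is K.

K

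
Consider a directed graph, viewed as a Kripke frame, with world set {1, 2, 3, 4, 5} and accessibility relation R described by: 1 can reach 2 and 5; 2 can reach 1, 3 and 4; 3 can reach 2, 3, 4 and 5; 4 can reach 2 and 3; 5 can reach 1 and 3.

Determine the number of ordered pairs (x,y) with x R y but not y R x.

R is symmetric; there are no such tuples.

0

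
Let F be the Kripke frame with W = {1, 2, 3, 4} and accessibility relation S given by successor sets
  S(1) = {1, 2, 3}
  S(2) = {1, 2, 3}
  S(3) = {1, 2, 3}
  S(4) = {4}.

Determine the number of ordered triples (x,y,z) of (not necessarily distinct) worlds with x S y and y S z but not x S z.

0

S is transitive; there are no such tuples.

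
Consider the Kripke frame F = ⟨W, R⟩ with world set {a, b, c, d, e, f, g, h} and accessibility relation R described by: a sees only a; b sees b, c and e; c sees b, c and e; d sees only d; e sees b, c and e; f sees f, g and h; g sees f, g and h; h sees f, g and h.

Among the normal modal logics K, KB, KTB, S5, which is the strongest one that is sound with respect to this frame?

Symmetric (axiom B): yes — every pair in R has its reverse in R.
Reflexive (axiom T): yes — every world is R-related to itself.
Euclidean (axiom 5): yes — any two successors of a common world are R-related.
So F validates K, KB, KTB, S5. The strongest is S5.

S5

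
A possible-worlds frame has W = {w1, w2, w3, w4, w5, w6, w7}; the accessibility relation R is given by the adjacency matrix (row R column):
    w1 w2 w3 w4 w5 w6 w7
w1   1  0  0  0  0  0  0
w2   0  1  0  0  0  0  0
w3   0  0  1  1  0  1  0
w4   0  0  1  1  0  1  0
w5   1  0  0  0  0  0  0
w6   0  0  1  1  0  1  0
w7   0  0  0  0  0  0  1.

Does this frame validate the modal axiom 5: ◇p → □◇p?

The schema 5 characterises exactly the Euclidean frames.
Euclidean: yes — any two successors of a common world are R-related.

Yes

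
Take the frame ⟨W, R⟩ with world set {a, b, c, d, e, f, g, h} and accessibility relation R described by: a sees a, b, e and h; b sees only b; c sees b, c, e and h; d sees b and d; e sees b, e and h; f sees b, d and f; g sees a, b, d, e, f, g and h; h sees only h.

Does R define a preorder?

Reflexive: yes — every world is R-related to itself.
Transitive: yes — every two-step R-path is closed by a direct edge.
So R is a preorder.

Yes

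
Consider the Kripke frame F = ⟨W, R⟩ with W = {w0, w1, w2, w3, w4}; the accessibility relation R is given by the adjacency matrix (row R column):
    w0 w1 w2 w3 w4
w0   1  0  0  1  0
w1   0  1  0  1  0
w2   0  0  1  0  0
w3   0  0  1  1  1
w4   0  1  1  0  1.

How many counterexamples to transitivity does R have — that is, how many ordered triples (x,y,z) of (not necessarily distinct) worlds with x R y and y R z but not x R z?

6

Enumerating: (w0,w3,w2), (w0,w3,w4), (w1,w3,w2), (w1,w3,w4), (w3,w4,w1), (w4,w1,w3).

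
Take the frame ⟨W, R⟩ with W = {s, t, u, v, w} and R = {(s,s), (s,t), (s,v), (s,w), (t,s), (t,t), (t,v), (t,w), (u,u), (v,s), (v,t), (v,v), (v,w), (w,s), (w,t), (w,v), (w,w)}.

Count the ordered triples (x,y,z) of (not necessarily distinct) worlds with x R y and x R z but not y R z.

R is Euclidean; there are no such tuples.

0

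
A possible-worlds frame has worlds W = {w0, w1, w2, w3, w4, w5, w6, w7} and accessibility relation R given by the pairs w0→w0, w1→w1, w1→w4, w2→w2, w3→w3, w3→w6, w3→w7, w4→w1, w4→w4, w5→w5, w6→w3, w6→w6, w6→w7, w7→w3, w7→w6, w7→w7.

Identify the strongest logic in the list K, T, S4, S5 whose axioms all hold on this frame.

Reflexive (axiom T): yes — every world is R-related to itself.
Transitive (axiom 4): yes — every two-step R-path is closed by a direct edge.
Euclidean (axiom 5): yes — any two successors of a common world are R-related.
So F validates K, T, S4, S5. The strongest is S5.

S5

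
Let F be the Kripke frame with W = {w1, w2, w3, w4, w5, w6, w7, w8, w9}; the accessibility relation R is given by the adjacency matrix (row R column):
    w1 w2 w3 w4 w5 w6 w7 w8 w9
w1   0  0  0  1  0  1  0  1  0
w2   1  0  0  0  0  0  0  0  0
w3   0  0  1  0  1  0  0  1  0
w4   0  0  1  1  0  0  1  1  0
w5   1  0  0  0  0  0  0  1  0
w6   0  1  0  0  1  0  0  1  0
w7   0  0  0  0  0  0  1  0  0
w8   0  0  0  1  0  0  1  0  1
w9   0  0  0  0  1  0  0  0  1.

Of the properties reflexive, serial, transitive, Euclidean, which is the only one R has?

Reflexive: no — w1 is not related to itself.
Serial: yes — every world has a successor (e.g. w1 R w4).
Transitive: no — w1 R w4 and w4 R w3, but not w1 R w3.
Euclidean: no — w1 R w4 and w1 R w6, but not w4 R w6.
Only serial holds.

serial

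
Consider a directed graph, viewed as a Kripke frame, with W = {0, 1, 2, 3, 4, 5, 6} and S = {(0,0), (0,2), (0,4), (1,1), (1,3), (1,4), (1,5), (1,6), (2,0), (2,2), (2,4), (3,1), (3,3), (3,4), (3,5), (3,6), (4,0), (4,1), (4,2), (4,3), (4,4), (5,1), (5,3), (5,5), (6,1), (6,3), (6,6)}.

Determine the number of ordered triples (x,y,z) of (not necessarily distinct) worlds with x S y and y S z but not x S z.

20

Enumerating: (0,4,1), (0,4,3), (1,4,0), (1,4,2), (2,4,1), (2,4,3), (3,4,0), (3,4,2), (4,1,5), (4,1,6), (4,3,5), (4,3,6), … and 8 more.
Total: 20.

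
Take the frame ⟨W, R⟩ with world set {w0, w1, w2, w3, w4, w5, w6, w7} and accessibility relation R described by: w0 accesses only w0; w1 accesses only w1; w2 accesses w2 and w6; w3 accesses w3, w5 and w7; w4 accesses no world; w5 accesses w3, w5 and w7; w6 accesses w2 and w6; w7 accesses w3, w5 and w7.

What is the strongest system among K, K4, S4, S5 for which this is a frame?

K4

Transitive (axiom 4): yes — every two-step R-path is closed by a direct edge.
Reflexive (axiom T): no — w4 is not related to itself.
Euclidean (axiom 5): yes — any two successors of a common world are R-related.
So F validates K, K4; S4 would additionally require R to be reflexive. The strongest is K4.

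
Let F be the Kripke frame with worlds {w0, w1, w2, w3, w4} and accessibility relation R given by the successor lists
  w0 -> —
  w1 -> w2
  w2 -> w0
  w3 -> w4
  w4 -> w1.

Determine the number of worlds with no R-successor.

1

Enumerating: w0.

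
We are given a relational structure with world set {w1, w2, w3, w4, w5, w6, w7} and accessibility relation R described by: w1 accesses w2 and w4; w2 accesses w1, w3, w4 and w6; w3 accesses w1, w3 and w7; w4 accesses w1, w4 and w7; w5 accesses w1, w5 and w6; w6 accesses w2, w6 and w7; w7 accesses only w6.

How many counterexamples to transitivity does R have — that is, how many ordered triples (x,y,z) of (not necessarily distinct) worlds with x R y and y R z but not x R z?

24

Enumerating: (w1,w2,w1), (w1,w2,w3), (w1,w2,w6), (w1,w4,w1), (w1,w4,w7), (w2,w1,w2), (w2,w3,w7), (w2,w4,w7), (w2,w6,w2), (w2,w6,w7), (w3,w1,w2), (w3,w1,w4), … and 12 more.
Total: 24.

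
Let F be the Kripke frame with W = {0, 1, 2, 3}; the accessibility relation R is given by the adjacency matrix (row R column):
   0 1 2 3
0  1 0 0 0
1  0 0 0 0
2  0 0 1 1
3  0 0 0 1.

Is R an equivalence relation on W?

No

Reflexive: no — 1 is not related to itself.
Symmetric: no — 2 R 3 but not 3 R 2.
Transitive: yes — every two-step R-path is closed by a direct edge.
So R is not an equivalence relation.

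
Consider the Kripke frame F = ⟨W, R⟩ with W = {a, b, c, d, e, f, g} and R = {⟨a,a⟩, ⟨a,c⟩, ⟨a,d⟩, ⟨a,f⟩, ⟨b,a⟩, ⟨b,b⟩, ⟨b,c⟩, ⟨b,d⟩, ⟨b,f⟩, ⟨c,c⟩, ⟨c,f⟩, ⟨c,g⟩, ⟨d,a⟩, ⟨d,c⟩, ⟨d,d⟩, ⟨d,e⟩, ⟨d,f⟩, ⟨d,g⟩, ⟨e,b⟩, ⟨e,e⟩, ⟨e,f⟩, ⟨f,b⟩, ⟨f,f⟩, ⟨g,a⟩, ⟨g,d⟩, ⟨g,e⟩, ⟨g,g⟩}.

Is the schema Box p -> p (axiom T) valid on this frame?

Axiom T corresponds to the accessibility relation being reflexive.
Reflexive: yes — every world is R-related to itself.

Yes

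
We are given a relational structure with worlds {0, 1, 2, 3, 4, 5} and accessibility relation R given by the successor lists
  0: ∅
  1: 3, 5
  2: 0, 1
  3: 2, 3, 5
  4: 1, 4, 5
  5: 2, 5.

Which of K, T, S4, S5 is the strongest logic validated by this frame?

Reflexive (axiom T): no — 0 is not related to itself.
Transitive (axiom 4): no — 1 R 3 and 3 R 2, but not 1 R 2.
Euclidean (axiom 5): no — 1 R 5 and 1 R 3, but not 5 R 3.
So F validates K; T would additionally require R to be reflexive. The strongest is K.

K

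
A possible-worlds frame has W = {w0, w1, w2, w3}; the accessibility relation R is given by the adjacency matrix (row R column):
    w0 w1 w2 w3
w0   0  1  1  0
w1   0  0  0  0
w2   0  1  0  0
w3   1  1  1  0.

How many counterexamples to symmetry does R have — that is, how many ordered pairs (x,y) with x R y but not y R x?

6

Enumerating: (w0,w1), (w0,w2), (w2,w1), (w3,w0), (w3,w1), (w3,w2).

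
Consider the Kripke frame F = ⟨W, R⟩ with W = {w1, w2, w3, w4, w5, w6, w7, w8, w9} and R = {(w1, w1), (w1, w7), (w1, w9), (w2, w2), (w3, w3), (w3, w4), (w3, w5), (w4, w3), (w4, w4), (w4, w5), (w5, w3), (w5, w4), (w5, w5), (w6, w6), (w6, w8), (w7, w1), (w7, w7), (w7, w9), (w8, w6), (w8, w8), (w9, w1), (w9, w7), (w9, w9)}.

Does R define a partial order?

No

Reflexive: yes — every world is R-related to itself.
Transitive: yes — every two-step R-path is closed by a direct edge.
Antisymmetric: no — w1 R w7 and w7 R w1 with w1 ≠ w7.
So R is not a partial order.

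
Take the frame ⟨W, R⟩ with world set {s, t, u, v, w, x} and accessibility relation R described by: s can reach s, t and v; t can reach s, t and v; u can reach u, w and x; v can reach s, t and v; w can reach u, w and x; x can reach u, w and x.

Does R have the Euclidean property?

Yes

Euclidean: yes — any two successors of a common world are R-related.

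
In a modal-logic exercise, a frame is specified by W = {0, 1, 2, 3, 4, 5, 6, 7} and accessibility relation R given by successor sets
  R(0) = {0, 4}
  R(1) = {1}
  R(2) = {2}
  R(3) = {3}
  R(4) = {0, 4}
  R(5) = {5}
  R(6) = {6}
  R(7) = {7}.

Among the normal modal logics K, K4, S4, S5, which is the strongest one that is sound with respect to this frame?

S5

Transitive (axiom 4): yes — every two-step R-path is closed by a direct edge.
Reflexive (axiom T): yes — every world is R-related to itself.
Euclidean (axiom 5): yes — any two successors of a common world are R-related.
So F validates K, K4, S4, S5. The strongest is S5.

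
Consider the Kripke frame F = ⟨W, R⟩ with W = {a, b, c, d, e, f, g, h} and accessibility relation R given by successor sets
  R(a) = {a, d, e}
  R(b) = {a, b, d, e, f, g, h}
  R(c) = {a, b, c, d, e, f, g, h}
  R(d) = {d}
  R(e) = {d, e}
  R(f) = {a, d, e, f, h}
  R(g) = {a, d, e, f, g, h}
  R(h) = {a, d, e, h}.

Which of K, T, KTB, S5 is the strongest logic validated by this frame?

Reflexive (axiom T): yes — every world is R-related to itself.
Symmetric (axiom B): no — a R d but not d R a.
Euclidean (axiom 5): no — a R d and a R e, but not d R e.
So F validates K, T; KTB would additionally require R to be symmetric. The strongest is T.

T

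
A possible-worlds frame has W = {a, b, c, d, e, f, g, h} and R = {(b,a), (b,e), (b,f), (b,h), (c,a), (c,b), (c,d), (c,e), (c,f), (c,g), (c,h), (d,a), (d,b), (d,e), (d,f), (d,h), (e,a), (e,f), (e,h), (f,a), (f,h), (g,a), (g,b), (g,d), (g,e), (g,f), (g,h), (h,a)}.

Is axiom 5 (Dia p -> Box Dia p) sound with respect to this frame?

By correspondence theory, 5 is valid on a frame iff R is Euclidean.
Euclidean: no — b R a and b R e, but not a R e.

No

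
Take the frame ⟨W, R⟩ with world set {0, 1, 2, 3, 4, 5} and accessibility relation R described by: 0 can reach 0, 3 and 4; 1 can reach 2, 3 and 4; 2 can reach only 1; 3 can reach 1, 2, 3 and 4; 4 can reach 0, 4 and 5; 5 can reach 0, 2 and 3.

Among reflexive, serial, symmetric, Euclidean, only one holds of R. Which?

Reflexive: no — 1 is not related to itself.
Serial: yes — every world has a successor (e.g. 0 R 0).
Symmetric: no — 0 R 3 but not 3 R 0.
Euclidean: no — 0 R 4 and 0 R 3, but not 4 R 3.
Only serial holds.

serial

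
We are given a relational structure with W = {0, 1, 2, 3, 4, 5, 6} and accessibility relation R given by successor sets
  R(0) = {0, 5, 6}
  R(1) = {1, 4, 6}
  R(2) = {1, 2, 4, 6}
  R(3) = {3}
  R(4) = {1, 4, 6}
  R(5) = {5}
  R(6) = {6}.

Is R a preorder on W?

Yes

Reflexive: yes — every world is R-related to itself.
Transitive: yes — every two-step R-path is closed by a direct edge.
So R is a preorder.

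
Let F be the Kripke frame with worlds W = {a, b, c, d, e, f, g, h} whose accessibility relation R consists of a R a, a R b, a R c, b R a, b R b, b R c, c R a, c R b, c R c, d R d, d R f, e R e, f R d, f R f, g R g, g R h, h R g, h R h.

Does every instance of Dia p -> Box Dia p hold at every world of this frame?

Yes

By correspondence theory, 5 is valid on a frame iff R is Euclidean.
Euclidean: yes — any two successors of a common world are R-related.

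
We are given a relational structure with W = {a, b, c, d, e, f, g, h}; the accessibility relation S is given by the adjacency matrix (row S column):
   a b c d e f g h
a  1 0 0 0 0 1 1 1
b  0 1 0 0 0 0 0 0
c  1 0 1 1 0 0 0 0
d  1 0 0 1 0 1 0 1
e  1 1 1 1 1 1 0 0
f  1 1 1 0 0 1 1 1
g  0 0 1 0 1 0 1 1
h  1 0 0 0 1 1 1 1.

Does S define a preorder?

No

Reflexive: yes — every world is S-related to itself.
Transitive: no — a S f and f S b, but not a S b.
So S is not a preorder.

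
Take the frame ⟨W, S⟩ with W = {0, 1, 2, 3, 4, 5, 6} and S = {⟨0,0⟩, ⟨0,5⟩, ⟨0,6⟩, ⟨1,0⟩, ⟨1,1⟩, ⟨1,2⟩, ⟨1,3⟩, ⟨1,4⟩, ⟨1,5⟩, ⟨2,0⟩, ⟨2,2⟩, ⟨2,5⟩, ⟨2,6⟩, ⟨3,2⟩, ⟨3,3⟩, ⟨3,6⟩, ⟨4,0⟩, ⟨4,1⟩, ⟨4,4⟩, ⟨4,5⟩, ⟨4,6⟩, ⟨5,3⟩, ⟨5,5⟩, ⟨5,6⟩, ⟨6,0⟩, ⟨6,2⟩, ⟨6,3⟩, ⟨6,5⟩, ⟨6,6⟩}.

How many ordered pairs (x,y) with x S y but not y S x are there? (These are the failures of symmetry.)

Enumerating: (0,5), (1,0), (1,2), (1,3), (1,5), (2,0), (2,5), (3,2), (4,0), (4,5), (4,6), (5,3).

12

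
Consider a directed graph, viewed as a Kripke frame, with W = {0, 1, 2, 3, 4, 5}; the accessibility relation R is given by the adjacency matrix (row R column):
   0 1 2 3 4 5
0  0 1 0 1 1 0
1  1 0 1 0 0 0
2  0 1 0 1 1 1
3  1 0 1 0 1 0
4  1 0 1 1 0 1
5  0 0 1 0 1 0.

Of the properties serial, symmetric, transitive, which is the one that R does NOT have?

transitive

Serial: yes — every world has a successor (e.g. 0 R 1).
Symmetric: yes — every pair in R has its reverse in R.
Transitive: no — 0 R 1 and 1 R 2, but not 0 R 2.
Only transitive fails.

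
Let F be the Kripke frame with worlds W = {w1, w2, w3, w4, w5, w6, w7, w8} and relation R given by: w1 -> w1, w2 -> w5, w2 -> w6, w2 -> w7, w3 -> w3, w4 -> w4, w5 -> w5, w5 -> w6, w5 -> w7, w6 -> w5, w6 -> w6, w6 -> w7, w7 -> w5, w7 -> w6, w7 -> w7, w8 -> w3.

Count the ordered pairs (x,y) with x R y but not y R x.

4

Enumerating: (w2,w5), (w2,w6), (w2,w7), (w8,w3).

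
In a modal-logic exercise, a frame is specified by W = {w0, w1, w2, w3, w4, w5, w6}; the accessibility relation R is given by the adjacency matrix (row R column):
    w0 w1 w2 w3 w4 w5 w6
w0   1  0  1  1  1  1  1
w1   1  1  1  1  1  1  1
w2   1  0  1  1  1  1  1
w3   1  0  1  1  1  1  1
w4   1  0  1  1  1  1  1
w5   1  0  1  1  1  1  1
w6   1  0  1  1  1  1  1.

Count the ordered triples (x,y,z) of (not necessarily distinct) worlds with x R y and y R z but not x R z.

0

R is transitive; there are no such tuples.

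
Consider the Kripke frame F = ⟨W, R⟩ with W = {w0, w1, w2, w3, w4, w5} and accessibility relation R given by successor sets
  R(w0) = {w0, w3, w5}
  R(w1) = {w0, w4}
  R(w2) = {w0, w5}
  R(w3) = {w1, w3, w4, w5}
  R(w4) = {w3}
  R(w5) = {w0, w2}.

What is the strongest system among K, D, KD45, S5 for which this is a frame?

Serial (axiom D): yes — every world has a successor (e.g. w0 R w0).
Euclidean (axiom 5): no — w0 R w5 and w0 R w3, but not w5 R w3.
Transitive (axiom 4): no — w0 R w3 and w3 R w1, but not w0 R w1.
Reflexive (axiom T): no — w1 is not related to itself.
So F validates K, D; KD45 would additionally require R to be Euclidean and transitive. The strongest is D.

D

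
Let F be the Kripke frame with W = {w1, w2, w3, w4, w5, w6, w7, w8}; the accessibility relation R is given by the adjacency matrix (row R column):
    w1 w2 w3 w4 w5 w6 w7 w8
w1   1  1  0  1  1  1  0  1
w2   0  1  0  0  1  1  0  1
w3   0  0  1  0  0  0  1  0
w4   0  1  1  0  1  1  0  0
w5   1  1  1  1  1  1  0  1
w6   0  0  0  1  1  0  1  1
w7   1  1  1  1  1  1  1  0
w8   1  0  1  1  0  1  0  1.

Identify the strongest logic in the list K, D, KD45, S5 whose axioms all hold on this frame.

D

Serial (axiom D): yes — every world has a successor (e.g. w1 R w1).
Euclidean (axiom 5): no — w1 R w2 and w1 R w4, but not w2 R w4.
Transitive (axiom 4): no — w1 R w4 and w4 R w3, but not w1 R w3.
Reflexive (axiom T): no — w4 is not related to itself.
So F validates K, D; KD45 would additionally require R to be Euclidean and transitive. The strongest is D.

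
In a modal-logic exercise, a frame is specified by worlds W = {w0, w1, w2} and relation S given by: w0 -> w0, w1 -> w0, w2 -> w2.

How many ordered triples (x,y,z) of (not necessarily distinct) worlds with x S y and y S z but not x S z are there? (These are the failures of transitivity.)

S is transitive; there are no such tuples.

0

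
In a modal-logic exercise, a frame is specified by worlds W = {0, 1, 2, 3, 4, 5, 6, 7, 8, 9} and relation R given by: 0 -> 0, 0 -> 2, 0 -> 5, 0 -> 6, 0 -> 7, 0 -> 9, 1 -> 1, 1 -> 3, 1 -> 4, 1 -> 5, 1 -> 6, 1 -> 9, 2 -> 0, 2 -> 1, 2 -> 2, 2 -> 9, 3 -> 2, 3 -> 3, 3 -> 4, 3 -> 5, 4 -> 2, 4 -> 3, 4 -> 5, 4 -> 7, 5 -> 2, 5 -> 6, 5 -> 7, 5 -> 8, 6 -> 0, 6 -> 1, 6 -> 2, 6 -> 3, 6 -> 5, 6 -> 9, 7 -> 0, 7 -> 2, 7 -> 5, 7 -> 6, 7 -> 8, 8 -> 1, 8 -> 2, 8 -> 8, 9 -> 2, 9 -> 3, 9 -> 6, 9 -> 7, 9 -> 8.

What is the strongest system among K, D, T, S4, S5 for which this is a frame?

D

Serial (axiom D): yes — every world has a successor (e.g. 0 R 0).
Reflexive (axiom T): no — 4 is not related to itself.
Transitive (axiom 4): no — 0 R 2 and 2 R 1, but not 0 R 1.
Euclidean (axiom 5): no — 0 R 2 and 0 R 5, but not 2 R 5.
So F validates K, D; T would additionally require R to be reflexive. The strongest is D.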